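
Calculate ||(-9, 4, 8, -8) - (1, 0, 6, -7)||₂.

√(Σ(x_i - y_i)²) = √((-9 - 1)² + (4 - 0)² + (8 - 6)² + (-8 - (-7))²)
= √((-10)² + 4² + 2² + (-1)²) = √(100 + 16 + 4 + 1) = √121 = 11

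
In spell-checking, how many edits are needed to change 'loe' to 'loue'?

Let D[i][j] be the edit distance between the first i characters of 'loe' and the first j characters of 'loue', with D[i][0] = i, D[0][j] = j, and D[i][j] = D[i-1][j-1] if the characters match, else 1 + min(D[i-1][j], D[i][j-1], D[i-1][j-1]). Filling the table (rows: prefixes of 'loe', columns: prefixes of 'loue'):
     ε  l  o  u  e
  ε  0  1  2  3  4
  l  1  0  1  2  3
  o  2  1  0  1  2
  e  3  2  1  1  1
The bottom-right entry gives D[3][4] = 1, so no sequence of fewer than 1 edit works. Backtracking through the table gives one optimal edit sequence (1 edit):
  loe → loue (ins u @3)
Edit distance = 1.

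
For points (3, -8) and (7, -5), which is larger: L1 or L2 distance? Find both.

L1 = |3 - 7| + |-8 - (-5)| = 4 + 3 = 7
L2 = √(4² + 3²) = √25 = 5
L1 ≥ L2 always (equality iff movement is along one axis); L1 > L2 here.
Ratio L1/L2 = 7/5 = 1.4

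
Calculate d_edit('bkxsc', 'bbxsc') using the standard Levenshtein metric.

Let D[i][j] be the edit distance between the first i characters of 'bkxsc' and the first j characters of 'bbxsc', with D[i][0] = i, D[0][j] = j, and D[i][j] = D[i-1][j-1] if the characters match, else 1 + min(D[i-1][j], D[i][j-1], D[i-1][j-1]). Filling the table (rows: prefixes of 'bkxsc', columns: prefixes of 'bbxsc'):
     ε  b  b  x  s  c
  ε  0  1  2  3  4  5
  b  1  0  1  2  3  4
  k  2  1  1  2  3  4
  x  3  2  2  1  2  3
  s  4  3  3  2  1  2
  c  5  4  4  3  2  1
The bottom-right entry gives D[5][5] = 1, so no sequence of fewer than 1 edit works. Backtracking through the table gives one optimal edit sequence (1 edit):
  bkxsc → bbxsc (sub k→b @2)
Edit distance = 1.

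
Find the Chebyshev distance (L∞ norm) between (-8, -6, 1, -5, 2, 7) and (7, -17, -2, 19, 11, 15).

max(|x_i - y_i|) = max(|-8 - 7|, |-6 - (-17)|, |1 - (-2)|, |-5 - 19|, |2 - 11|, |7 - 15|) = max(15, 11, 3, 24, 9, 8) = 24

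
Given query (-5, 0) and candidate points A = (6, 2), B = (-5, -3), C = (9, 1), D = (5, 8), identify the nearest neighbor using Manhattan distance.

Distances: d(A) = 13, d(B) = 3, d(C) = 15, d(D) = 18. Nearest: B = (-5, -3) with distance 3.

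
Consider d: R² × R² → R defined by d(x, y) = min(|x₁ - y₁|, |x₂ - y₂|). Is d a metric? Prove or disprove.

No. d fails identity of indiscernibles: take x = (-4, 0) and y = (-4, 3). Then d(x,y) = min(|-4 - (-4)|, |0 - 3|) = min(0, 3) = 0, yet x ≠ y.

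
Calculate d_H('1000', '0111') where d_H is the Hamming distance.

Differing positions: 1, 2, 3, 4. Hamming distance = 4.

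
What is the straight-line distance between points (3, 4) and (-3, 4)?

√(Σ(x_i - y_i)²) = √((3 - (-3))² + (4 - 4)²)
= √(6² + 0²) = √(36 + 0) = √36 = 6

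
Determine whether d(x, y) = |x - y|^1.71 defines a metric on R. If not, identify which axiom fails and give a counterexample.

No. d(x,y) = |x-y|^1.71 fails the triangle inequality since p = 1.71 > 1. Counterexample: x = -5, y = -3, z = 4. d(x,z) = |-5 - 4|^1.71 = 9^1.71 ≈ 42.8307, but d(x,y) + d(y,z) = 2^1.71 + 7^1.71 ≈ 3.2716 + 27.8688 = 31.1404. Since 42.8307 > 31.1404, the triangle inequality is violated.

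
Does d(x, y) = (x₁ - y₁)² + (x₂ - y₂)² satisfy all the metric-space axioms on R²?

No. The squared Euclidean distance fails the triangle inequality. Counterexample: x = (0, 0), y = (1, 5), z = (2, 10). d(x,z) = 2² + 10² = 104, but d(x,y) + d(y,z) = (1² + 5²) + (1² + 5²) = 26 + 26 = 52. Since 104 > 52, the triangle inequality is violated. (Note: √d, the ordinary Euclidean distance, IS a metric.)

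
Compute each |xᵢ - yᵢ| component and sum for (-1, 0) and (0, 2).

Σ|x_i - y_i| = |-1 - 0| + |0 - 2| = 1 + 2 = 3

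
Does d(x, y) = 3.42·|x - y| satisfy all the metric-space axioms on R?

Yes. Since |x - y| is a metric on R and 3.42 > 0, the positive scalar multiple 3.42·|x - y| is also a metric: scaling by a positive constant preserves non-negativity, identity (d=0 ⟺ |x-y|=0 ⟺ x=y), symmetry, and the triangle inequality.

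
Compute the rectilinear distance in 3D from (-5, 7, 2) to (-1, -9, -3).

Σ|x_i - y_i| = |-5 - (-1)| + |7 - (-9)| + |2 - (-3)| = 4 + 16 + 5 = 25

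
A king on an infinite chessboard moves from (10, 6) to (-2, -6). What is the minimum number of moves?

max(|x_i - y_i|) = max(|10 - (-2)|, |6 - (-6)|) = max(12, 12) = 12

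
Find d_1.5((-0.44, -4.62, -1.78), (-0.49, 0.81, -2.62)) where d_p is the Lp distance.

(Σ|x_i - y_i|^1.5)^(1/1.5) = (|-0.44 - (-0.49)|^1.5 + |-4.62 - 0.81|^1.5 + |-1.78 - (-2.62)|^1.5)^(1/1.5)
= (0.05^1.5 + 5.43^1.5 + 0.84^1.5)^(1/1.5) ≈ (0.0112 + 12.6532 + 0.7699)^(1/1.5) = (13.4343)^(1/1.5) ≈ 5.6512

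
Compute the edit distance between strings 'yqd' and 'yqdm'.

Let D[i][j] be the edit distance between the first i characters of 'yqd' and the first j characters of 'yqdm', with D[i][0] = i, D[0][j] = j, and D[i][j] = D[i-1][j-1] if the characters match, else 1 + min(D[i-1][j], D[i][j-1], D[i-1][j-1]). Filling the table (rows: prefixes of 'yqd', columns: prefixes of 'yqdm'):
     ε  y  q  d  m
  ε  0  1  2  3  4
  y  1  0  1  2  3
  q  2  1  0  1  2
  d  3  2  1  0  1
The bottom-right entry gives D[3][4] = 1, so no sequence of fewer than 1 edit works. Backtracking through the table gives one optimal edit sequence (1 edit):
  yqd → yqdm (ins m @4)
Edit distance = 1.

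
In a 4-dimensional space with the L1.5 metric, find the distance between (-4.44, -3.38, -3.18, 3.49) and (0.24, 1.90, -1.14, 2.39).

(Σ|x_i - y_i|^1.5)^(1/1.5) = (|-4.44 - 0.24|^1.5 + |-3.38 - 1.9|^1.5 + |-3.18 - (-1.14)|^1.5 + |3.49 - 2.39|^1.5)^(1/1.5)
= (4.68^1.5 + 5.28^1.5 + 2.04^1.5 + 1.1^1.5)^(1/1.5) ≈ (10.1244 + 12.1325 + 2.9137 + 1.1537)^(1/1.5) = (26.3243)^(1/1.5) ≈ 8.8492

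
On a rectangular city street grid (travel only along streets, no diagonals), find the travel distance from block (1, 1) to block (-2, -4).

Σ|x_i - y_i| = |1 - (-2)| + |1 - (-4)| = 3 + 5 = 8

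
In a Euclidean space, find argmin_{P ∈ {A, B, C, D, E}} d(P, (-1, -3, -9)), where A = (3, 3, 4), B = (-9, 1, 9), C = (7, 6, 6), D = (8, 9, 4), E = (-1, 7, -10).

Distances: d(A) ≈ 14.8661, d(B) ≈ 20.0998, d(C) ≈ 19.2354, d(D) ≈ 19.8494, d(E) ≈ 10.0499. Nearest: E = (-1, 7, -10) with distance 10.0499.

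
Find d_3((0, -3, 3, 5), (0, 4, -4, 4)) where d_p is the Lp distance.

(Σ|x_i - y_i|^3)^(1/3) = (|0 - 0|^3 + |-3 - 4|^3 + |3 - (-4)|^3 + |5 - 4|^3)^(1/3)
= (0^3 + 7^3 + 7^3 + 1^3)^(1/3) = (0 + 343 + 343 + 1)^(1/3) = (687)^(1/3) ≈ 8.8237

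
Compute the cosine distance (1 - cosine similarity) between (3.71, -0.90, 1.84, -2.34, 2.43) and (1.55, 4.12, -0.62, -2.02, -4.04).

With u = (3.71, -0.90, 1.84, -2.34, 2.43), v = (1.55, 4.12, -0.62, -2.02, -4.04):
u·v = 3.71·1.55 + (-0.9)·4.12 + 1.84·(-0.62) + (-2.34)·(-2.02) + 2.43·(-4.04) = 5.7505 + (-3.708) + (-1.1408) + 4.7268 + (-9.8172) = -4.1887.
|u| = √(3.71² + (-0.9)² + 1.84² + (-2.34)² + 2.43²) = √(13.7641 + 0.81 + 3.3856 + 5.4756 + 5.9049) = √29.3402, |v| = √(1.55² + 4.12² + (-0.62)² + (-2.02)² + (-4.04)²) = √(2.4025 + 16.9744 + 0.3844 + 4.0804 + 16.3216) = √40.1633.
cos θ = (u·v)/(|u||v|) = -4.1887/(√29.3402·√40.1633) ≈ -0.122
Cosine distance = 1 - cos θ ≈ 1 - (-0.122) = 1.122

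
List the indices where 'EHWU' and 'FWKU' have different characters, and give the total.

Differing positions: 1, 2, 3. Hamming distance = 3.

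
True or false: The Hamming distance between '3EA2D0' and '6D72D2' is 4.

Differing positions: 1, 2, 3, 6. Hamming distance = 4, so the claim is true.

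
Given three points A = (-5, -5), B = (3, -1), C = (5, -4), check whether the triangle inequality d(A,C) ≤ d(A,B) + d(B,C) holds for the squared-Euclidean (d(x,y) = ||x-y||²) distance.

d(A,B) = 8² + 4² = 80, d(B,C) = 2² + 3² = 13, d(A,C) = 10² + 1² = 101.
d(A,C) = 101 > 80 + 13 = 93. Triangle inequality is VIOLATED. (Squared-Euclidean is not a metric — this is a counterexample.)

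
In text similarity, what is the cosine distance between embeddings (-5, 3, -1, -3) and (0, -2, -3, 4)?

With u = (-5, 3, -1, -3), v = (0, -2, -3, 4):
u·v = (-5)·0 + 3·(-2) + (-1)·(-3) + (-3)·4 = 0 + (-6) + 3 + (-12) = -15.
|u| = √((-5)² + 3² + (-1)² + (-3)²) = √44, |v| = √(0² + (-2)² + (-3)² + 4²) = √29, so |u||v| = √(44·29) = √1276.
cos θ = (u·v)/(|u||v|) = -15/√1276 ≈ -0.4199
Cosine distance = 1 - cos θ ≈ 1 - (-0.4199) = 1.4199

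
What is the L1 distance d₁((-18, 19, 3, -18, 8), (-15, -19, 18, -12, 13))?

Σ|x_i - y_i| = |-18 - (-15)| + |19 - (-19)| + |3 - 18| + |-18 - (-12)| + |8 - 13| = 3 + 38 + 15 + 6 + 5 = 67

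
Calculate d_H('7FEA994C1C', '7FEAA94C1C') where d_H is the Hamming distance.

Differing positions: 5. Hamming distance = 1.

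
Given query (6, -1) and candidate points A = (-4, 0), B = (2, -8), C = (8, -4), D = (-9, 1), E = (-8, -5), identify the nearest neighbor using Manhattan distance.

Distances: d(A) = 11, d(B) = 11, d(C) = 5, d(D) = 17, d(E) = 18. Nearest: C = (8, -4) with distance 5.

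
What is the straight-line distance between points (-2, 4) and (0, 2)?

√(Σ(x_i - y_i)²) = √((-2 - 0)² + (4 - 2)²)
= √((-2)² + 2²) = √(4 + 4) = √8 ≈ 2.8284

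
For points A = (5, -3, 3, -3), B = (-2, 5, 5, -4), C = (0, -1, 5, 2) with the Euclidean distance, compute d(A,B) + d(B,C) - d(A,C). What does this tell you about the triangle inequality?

d(A,B) = √(7² + 8² + 2² + 1²) = √118 ≈ 10.8628, d(B,C) = √(2² + 6² + 0² + 6²) = √76 ≈ 8.7178, d(A,C) = √(5² + 2² + 2² + 5²) = √58 ≈ 7.6158.
d(A,B) + d(B,C) - d(A,C) = 10.8628 + 8.7178 - 7.6158 = 19.5806 - 7.6158 = 11.9648 (to 4 decimal places). This is ≥ 0, so the triangle inequality holds for these points.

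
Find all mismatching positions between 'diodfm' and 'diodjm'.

Differing positions: 5. Hamming distance = 1.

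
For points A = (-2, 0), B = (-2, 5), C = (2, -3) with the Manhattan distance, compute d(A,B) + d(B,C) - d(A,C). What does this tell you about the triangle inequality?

d(A,B) = 0 + 5 = 5, d(B,C) = 4 + 8 = 12, d(A,C) = 4 + 3 = 7.
d(A,B) + d(B,C) - d(A,C) = 5 + 12 - 7 = 17 - 7 = 10. This is ≥ 0, so the triangle inequality holds for these points.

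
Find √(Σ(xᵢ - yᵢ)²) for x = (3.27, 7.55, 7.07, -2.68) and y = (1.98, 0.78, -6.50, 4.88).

√(Σ(x_i - y_i)²) = √((3.27 - 1.98)² + (7.55 - 0.78)² + (7.07 - (-6.5))² + (-2.68 - 4.88)²)
= √(1.29² + 6.77² + 13.57² + (-7.56)²) = √(1.6641 + 45.8329 + 184.1449 + 57.1536) = √288.7955 ≈ 16.994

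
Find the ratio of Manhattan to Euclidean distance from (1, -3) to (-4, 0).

L1 = |1 - (-4)| + |-3 - 0| = 5 + 3 = 8
L2 = √(5² + 3²) = √34 ≈ 5.831
L1 ≥ L2 always (equality iff movement is along one axis); L1 > L2 here.
Ratio L1/L2 = 8/√34 ≈ 1.372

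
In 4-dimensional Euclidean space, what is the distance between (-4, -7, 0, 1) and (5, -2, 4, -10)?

√(Σ(x_i - y_i)²) = √((-4 - 5)² + (-7 - (-2))² + (0 - 4)² + (1 - (-10))²)
= √((-9)² + (-5)² + (-4)² + 11²) = √(81 + 25 + 16 + 121) = √243 ≈ 15.5885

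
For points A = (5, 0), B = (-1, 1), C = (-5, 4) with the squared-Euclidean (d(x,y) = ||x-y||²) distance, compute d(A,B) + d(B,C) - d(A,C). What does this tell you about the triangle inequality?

d(A,B) = 6² + 1² = 37, d(B,C) = 4² + 3² = 25, d(A,C) = 10² + 4² = 116.
d(A,B) + d(B,C) - d(A,C) = 37 + 25 - 116 = 62 - 116 = -54. This is < 0, so the triangle inequality FAILS for these points (squared-Euclidean is not a metric).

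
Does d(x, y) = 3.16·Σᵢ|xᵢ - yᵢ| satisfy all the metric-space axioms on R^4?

Yes. The L1 (Manhattan) norm induces a metric on R^4, and multiplying a metric by a positive constant 3.16 > 0 preserves all four axioms: non-negativity (3.16·||x-y|| ≥ 0), identity (3.16·||x-y|| = 0 ⟺ ||x-y|| = 0 ⟺ x = y), symmetry (||x-y|| = ||y-x||), and the triangle inequality (3.16·||x-z|| ≤ 3.16·||x-y|| + 3.16·||y-z||). So d is a metric.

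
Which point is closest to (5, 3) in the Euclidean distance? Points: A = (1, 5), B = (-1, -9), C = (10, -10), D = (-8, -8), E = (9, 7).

Distances: d(A) ≈ 4.4721, d(B) ≈ 13.4164, d(C) ≈ 13.9284, d(D) ≈ 17.0294, d(E) ≈ 5.6569. Nearest: A = (1, 5) with distance 4.4721.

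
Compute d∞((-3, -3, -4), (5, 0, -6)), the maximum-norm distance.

max(|x_i - y_i|) = max(|-3 - 5|, |-3 - 0|, |-4 - (-6)|) = max(8, 3, 2) = 8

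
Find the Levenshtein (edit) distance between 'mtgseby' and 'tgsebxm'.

Let D[i][j] be the edit distance between the first i characters of 'mtgseby' and the first j characters of 'tgsebxm', with D[i][0] = i, D[0][j] = j, and D[i][j] = D[i-1][j-1] if the characters match, else 1 + min(D[i-1][j], D[i][j-1], D[i-1][j-1]). Filling the table (rows: prefixes of 'mtgseby', columns: prefixes of 'tgsebxm'):
     ε  t  g  s  e  b  x  m
  ε  0  1  2  3  4  5  6  7
  m  1  1  2  3  4  5  6  6
  t  2  1  2  3  4  5  6  7
  g  3  2  1  2  3  4  5  6
  s  4  3  2  1  2  3  4  5
  e  5  4  3  2  1  2  3  4
  b  6  5  4  3  2  1  2  3
  y  7  6  5  4  3  2  2  3
The bottom-right entry gives D[7][7] = 3, so no sequence of fewer than 3 edits works. Backtracking through the table gives one optimal edit sequence (3 edits):
  mtgseby → tgseby (del m @1)
  tgseby → tgsebxy (ins x @6)
  tgsebxy → tgsebxm (sub y→m @7)
Edit distance = 3.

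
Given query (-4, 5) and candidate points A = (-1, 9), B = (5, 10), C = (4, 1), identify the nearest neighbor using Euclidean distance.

Distances: d(A) = 5, d(B) ≈ 10.2956, d(C) ≈ 8.9443. Nearest: A = (-1, 9) with distance 5.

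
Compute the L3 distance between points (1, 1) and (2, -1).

(Σ|x_i - y_i|^3)^(1/3) = (|1 - 2|^3 + |1 - (-1)|^3)^(1/3)
= (1^3 + 2^3)^(1/3) = (1 + 8)^(1/3) = (9)^(1/3) ≈ 2.0801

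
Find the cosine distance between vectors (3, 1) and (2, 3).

With u = (3, 1), v = (2, 3):
u·v = 3·2 + 1·3 = 6 + 3 = 9.
|u| = √(3² + 1²) = √10, |v| = √(2² + 3²) = √13, so |u||v| = √(10·13) = √130.
cos θ = (u·v)/(|u||v|) = 9/√130 ≈ 0.7894
Cosine distance = 1 - cos θ ≈ 1 - 0.7894 = 0.2106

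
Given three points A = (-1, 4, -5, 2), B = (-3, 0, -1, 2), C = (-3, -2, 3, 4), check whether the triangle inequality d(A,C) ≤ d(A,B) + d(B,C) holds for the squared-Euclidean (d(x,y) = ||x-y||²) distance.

d(A,B) = 2² + 4² + 4² + 0² = 36, d(B,C) = 0² + 2² + 4² + 2² = 24, d(A,C) = 2² + 6² + 8² + 2² = 108.
d(A,C) = 108 > 36 + 24 = 60. Triangle inequality is VIOLATED. (Squared-Euclidean is not a metric — this is a counterexample.)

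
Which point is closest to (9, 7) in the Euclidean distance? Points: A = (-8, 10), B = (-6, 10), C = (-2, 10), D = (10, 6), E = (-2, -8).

Distances: d(A) ≈ 17.2627, d(B) ≈ 15.2971, d(C) ≈ 11.4018, d(D) ≈ 1.4142, d(E) ≈ 18.6011. Nearest: D = (10, 6) with distance 1.4142.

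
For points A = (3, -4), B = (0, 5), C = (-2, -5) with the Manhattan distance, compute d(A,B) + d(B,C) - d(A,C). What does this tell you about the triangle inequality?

d(A,B) = 3 + 9 = 12, d(B,C) = 2 + 10 = 12, d(A,C) = 5 + 1 = 6.
d(A,B) + d(B,C) - d(A,C) = 12 + 12 - 6 = 24 - 6 = 18. This is ≥ 0, so the triangle inequality holds for these points.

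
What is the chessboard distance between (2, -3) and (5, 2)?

max(|x_i - y_i|) = max(|2 - 5|, |-3 - 2|) = max(3, 5) = 5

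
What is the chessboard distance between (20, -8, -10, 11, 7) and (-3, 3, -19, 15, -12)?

max(|x_i - y_i|) = max(|20 - (-3)|, |-8 - 3|, |-10 - (-19)|, |11 - 15|, |7 - (-12)|) = max(23, 11, 9, 4, 19) = 23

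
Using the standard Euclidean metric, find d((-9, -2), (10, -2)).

√(Σ(x_i - y_i)²) = √((-9 - 10)² + (-2 - (-2))²)
= √((-19)² + 0²) = √(361 + 0) = √361 = 19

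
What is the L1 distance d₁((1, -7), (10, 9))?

Σ|x_i - y_i| = |1 - 10| + |-7 - 9| = 9 + 16 = 25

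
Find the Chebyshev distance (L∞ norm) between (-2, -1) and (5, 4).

max(|x_i - y_i|) = max(|-2 - 5|, |-1 - 4|) = max(7, 5) = 7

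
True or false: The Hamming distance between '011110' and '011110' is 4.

Differing positions: none. Hamming distance = 0, so the claim that d_H = 4 is false.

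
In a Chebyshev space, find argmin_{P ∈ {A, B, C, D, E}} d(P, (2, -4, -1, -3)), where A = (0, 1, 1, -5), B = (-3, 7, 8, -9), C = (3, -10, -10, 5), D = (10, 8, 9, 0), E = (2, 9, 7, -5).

Distances: d(A) = 5, d(B) = 11, d(C) = 9, d(D) = 12, d(E) = 13. Nearest: A = (0, 1, 1, -5) with distance 5.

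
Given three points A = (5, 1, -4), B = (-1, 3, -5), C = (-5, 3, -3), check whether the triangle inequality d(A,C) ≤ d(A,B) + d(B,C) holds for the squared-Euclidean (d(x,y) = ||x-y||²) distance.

d(A,B) = 6² + 2² + 1² = 41, d(B,C) = 4² + 0² + 2² = 20, d(A,C) = 10² + 2² + 1² = 105.
d(A,C) = 105 > 41 + 20 = 61. Triangle inequality is VIOLATED. (Squared-Euclidean is not a metric — this is a counterexample.)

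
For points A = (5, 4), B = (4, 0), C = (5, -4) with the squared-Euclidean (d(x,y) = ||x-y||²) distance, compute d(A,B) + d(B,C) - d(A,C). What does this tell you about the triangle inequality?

d(A,B) = 1² + 4² = 17, d(B,C) = 1² + 4² = 17, d(A,C) = 0² + 8² = 64.
d(A,B) + d(B,C) - d(A,C) = 17 + 17 - 64 = 34 - 64 = -30. This is < 0, so the triangle inequality FAILS for these points (squared-Euclidean is not a metric).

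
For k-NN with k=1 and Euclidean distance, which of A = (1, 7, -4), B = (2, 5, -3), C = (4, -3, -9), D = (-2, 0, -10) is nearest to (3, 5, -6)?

Distances: d(A) ≈ 3.4641, d(B) ≈ 3.1623, d(C) ≈ 8.6023, d(D) ≈ 8.124. Nearest: B = (2, 5, -3) with distance 3.1623.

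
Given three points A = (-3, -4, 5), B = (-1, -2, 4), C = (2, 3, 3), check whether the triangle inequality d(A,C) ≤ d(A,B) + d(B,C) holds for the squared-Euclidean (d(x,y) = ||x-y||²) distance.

d(A,B) = 2² + 2² + 1² = 9, d(B,C) = 3² + 5² + 1² = 35, d(A,C) = 5² + 7² + 2² = 78.
d(A,C) = 78 > 9 + 35 = 44. Triangle inequality is VIOLATED. (Squared-Euclidean is not a metric — this is a counterexample.)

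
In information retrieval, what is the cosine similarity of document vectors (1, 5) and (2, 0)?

With u = (1, 5), v = (2, 0):
u·v = 1·2 + 5·0 = 2 + 0 = 2.
|u| = √(1² + 5²) = √26, |v| = √(2² + 0²) = √4, so |u||v| = √(26·4) = √104.
cos θ = (u·v)/(|u||v|) = 2/√104 ≈ 0.1961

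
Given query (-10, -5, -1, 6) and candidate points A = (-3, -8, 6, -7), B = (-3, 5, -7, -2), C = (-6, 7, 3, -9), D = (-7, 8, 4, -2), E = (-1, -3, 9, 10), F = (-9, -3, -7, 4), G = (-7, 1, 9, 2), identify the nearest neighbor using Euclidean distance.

Distances: d(A) ≈ 16.6132, d(B) ≈ 15.7797, d(C) ≈ 20.025, d(D) ≈ 16.3401, d(E) ≈ 14.1774, d(F) ≈ 6.7082, d(G) ≈ 12.6886. Nearest: F = (-9, -3, -7, 4) with distance 6.7082.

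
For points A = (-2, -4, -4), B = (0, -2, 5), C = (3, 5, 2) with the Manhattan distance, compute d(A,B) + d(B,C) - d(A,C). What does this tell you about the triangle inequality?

d(A,B) = 2 + 2 + 9 = 13, d(B,C) = 3 + 7 + 3 = 13, d(A,C) = 5 + 9 + 6 = 20.
d(A,B) + d(B,C) - d(A,C) = 13 + 13 - 20 = 26 - 20 = 6. This is ≥ 0, so the triangle inequality holds for these points.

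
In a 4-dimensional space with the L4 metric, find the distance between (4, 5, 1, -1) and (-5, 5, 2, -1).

(Σ|x_i - y_i|^4)^(1/4) = (|4 - (-5)|^4 + |5 - 5|^4 + |1 - 2|^4 + |-1 - (-1)|^4)^(1/4)
= (9^4 + 0^4 + 1^4 + 0^4)^(1/4) = (6561 + 0 + 1 + 0)^(1/4) = (6562)^(1/4) ≈ 9.0003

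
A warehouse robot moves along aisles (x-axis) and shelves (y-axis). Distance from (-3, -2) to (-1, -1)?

Σ|x_i - y_i| = |-3 - (-1)| + |-2 - (-1)| = 2 + 1 = 3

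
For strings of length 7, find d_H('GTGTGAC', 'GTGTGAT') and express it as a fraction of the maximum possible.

Differing positions: 7. Hamming distance = 1. The maximum possible Hamming distance for length-7 strings is 7, so d_H/7 = 1/7 ≈ 0.1429.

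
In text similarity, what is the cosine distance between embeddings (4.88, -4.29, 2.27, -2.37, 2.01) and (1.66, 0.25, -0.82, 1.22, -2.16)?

With u = (4.88, -4.29, 2.27, -2.37, 2.01), v = (1.66, 0.25, -0.82, 1.22, -2.16):
u·v = 4.88·1.66 + (-4.29)·0.25 + 2.27·(-0.82) + (-2.37)·1.22 + 2.01·(-2.16) = 8.1008 + (-1.0725) + (-1.8614) + (-2.8914) + (-4.3416) = -2.0661.
|u| = √(4.88² + (-4.29)² + 2.27² + (-2.37)² + 2.01²) = √(23.8144 + 18.4041 + 5.1529 + 5.6169 + 4.0401) = √57.0284, |v| = √(1.66² + 0.25² + (-0.82)² + 1.22² + (-2.16)²) = √(2.7556 + 0.0625 + 0.6724 + 1.4884 + 4.6656) = √9.6445.
cos θ = (u·v)/(|u||v|) = -2.0661/(√57.0284·√9.6445) ≈ -0.0881
Cosine distance = 1 - cos θ ≈ 1 - (-0.0881) = 1.0881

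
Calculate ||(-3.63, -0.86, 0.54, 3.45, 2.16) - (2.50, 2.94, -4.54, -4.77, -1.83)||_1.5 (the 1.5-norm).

(Σ|x_i - y_i|^1.5)^(1/1.5) = (|-3.63 - 2.5|^1.5 + |-0.86 - 2.94|^1.5 + |0.54 - (-4.54)|^1.5 + |3.45 - (-4.77)|^1.5 + |2.16 - (-1.83)|^1.5)^(1/1.5)
= (6.13^1.5 + 3.8^1.5 + 5.08^1.5 + 8.22^1.5 + 3.99^1.5)^(1/1.5) ≈ (15.1772 + 7.4076 + 11.4497 + 23.5672 + 7.97)^(1/1.5) = (65.5717)^(1/1.5) ≈ 16.2609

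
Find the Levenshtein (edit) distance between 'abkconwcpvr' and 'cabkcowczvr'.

Let D[i][j] be the edit distance between the first i characters of 'abkconwcpvr' and the first j characters of 'cabkcowczvr', with D[i][0] = i, D[0][j] = j, and D[i][j] = D[i-1][j-1] if the characters match, else 1 + min(D[i-1][j], D[i][j-1], D[i-1][j-1]). Filling the table (rows: prefixes of 'abkconwcpvr', columns: prefixes of 'cabkcowczvr'):
     ε  c  a  b  k  c  o  w  c  z  v  r
  ε  0  1  2  3  4  5  6  7  8  9 10 11
  a  1  1  1  2  3  4  5  6  7  8  9 10
  b  2  2  2  1  2  3  4  5  6  7  8  9
  k  3  3  3  2  1  2  3  4  5  6  7  8
  c  4  3  4  3  2  1  2  3  4  5  6  7
  o  5  4  4  4  3  2  1  2  3  4  5  6
  n  6  5  5  5  4  3  2  2  3  4  5  6
  w  7  6  6  6  5  4  3  2  3  4  5  6
  c  8  7  7  7  6  5  4  3  2  3  4  5
  p  9  8  8  8  7  6  5  4  3  3  4  5
  v 10  9  9  9  8  7  6  5  4  4  3  4
  r 11 10 10 10  9  8  7  6  5  5  4  3
The bottom-right entry gives D[11][11] = 3, so no sequence of fewer than 3 edits works. Backtracking through the table gives one optimal edit sequence (3 edits):
  abkconwcpvr → cabkconwcpvr (ins c @1)
  cabkconwcpvr → cabkcowcpvr (del n @7)
  cabkcowcpvr → cabkcowczvr (sub p→z @9)
Edit distance = 3.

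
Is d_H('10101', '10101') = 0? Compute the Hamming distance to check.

Differing positions: none. Hamming distance = 0, so the claim is true.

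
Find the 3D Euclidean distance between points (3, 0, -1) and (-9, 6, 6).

√(Σ(x_i - y_i)²) = √((3 - (-9))² + (0 - 6)² + (-1 - 6)²)
= √(12² + (-6)² + (-7)²) = √(144 + 36 + 49) = √229 ≈ 15.1327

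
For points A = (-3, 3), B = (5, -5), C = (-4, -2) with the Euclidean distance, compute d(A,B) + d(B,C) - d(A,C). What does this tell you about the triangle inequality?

d(A,B) = √(8² + 8²) = √128 ≈ 11.3137, d(B,C) = √(9² + 3²) = √90 ≈ 9.4868, d(A,C) = √(1² + 5²) = √26 ≈ 5.099.
d(A,B) + d(B,C) - d(A,C) = 11.3137 + 9.4868 - 5.099 = 20.8005 - 5.099 = 15.7015 (to 4 decimal places). This is ≥ 0, so the triangle inequality holds for these points.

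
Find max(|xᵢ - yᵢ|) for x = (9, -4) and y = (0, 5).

max(|x_i - y_i|) = max(|9 - 0|, |-4 - 5|) = max(9, 9) = 9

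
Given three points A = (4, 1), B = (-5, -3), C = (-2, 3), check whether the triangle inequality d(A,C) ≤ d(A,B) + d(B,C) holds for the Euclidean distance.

d(A,B) = √(9² + 4²) = √97 ≈ 9.8489, d(B,C) = √(3² + 6²) = √45 ≈ 6.7082, d(A,C) = √(6² + 2²) = √40 ≈ 6.3246.
d(A,C) ≈ 6.3246 ≤ 9.8489 + 6.7082 = 16.5571. Triangle inequality is satisfied.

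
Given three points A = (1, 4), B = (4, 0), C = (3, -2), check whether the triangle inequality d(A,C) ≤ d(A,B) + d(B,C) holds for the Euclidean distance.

d(A,B) = √(3² + 4²) = √25 = 5, d(B,C) = √(1² + 2²) = √5 ≈ 2.2361, d(A,C) = √(2² + 6²) = √40 ≈ 6.3246.
d(A,C) ≈ 6.3246 ≤ 5 + 2.2361 = 7.2361. Triangle inequality is satisfied.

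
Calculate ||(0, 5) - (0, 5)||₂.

√(Σ(x_i - y_i)²) = √((0 - 0)² + (5 - 5)²)
= √(0² + 0²) = √(0 + 0) = √0 = 0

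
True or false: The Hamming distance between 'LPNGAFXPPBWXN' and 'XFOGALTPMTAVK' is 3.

Differing positions: 1, 2, 3, 6, 7, 9, 10, 11, 12, 13. Hamming distance = 10, so the claim that d_H = 3 is false.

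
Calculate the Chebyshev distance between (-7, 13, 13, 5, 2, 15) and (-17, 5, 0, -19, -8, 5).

max(|x_i - y_i|) = max(|-7 - (-17)|, |13 - 5|, |13 - 0|, |5 - (-19)|, |2 - (-8)|, |15 - 5|) = max(10, 8, 13, 24, 10, 10) = 24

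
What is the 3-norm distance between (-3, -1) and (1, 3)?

(Σ|x_i - y_i|^3)^(1/3) = (|-3 - 1|^3 + |-1 - 3|^3)^(1/3)
= (4^3 + 4^3)^(1/3) = (64 + 64)^(1/3) = (128)^(1/3) ≈ 5.0397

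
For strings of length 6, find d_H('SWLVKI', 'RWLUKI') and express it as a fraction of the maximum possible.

Differing positions: 1, 4. Hamming distance = 2. The maximum possible Hamming distance for length-6 strings is 6, so d_H/6 = 2/6 ≈ 0.3333.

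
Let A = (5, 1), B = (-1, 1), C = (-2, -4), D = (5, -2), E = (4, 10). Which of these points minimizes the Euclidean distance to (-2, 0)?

Distances: d(A) ≈ 7.0711, d(B) ≈ 1.4142, d(C) = 4, d(D) ≈ 7.2801, d(E) ≈ 11.6619. Nearest: B = (-1, 1) with distance 1.4142.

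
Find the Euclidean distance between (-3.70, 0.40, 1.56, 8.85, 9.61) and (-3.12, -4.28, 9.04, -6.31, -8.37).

√(Σ(x_i - y_i)²) = √((-3.7 - (-3.12))² + (0.4 - (-4.28))² + (1.56 - 9.04)² + (8.85 - (-6.31))² + (9.61 - (-8.37))²)
= √((-0.58)² + 4.68² + (-7.48)² + 15.16² + 17.98²) = √(0.3364 + 21.9024 + 55.9504 + 229.8256 + 323.2804) = √631.2952 ≈ 25.1256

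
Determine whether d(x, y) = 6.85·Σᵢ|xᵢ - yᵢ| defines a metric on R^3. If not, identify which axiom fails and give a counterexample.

Yes. The L1 (Manhattan) norm induces a metric on R^3, and multiplying a metric by a positive constant 6.85 > 0 preserves all four axioms: non-negativity (6.85·||x-y|| ≥ 0), identity (6.85·||x-y|| = 0 ⟺ ||x-y|| = 0 ⟺ x = y), symmetry (||x-y|| = ||y-x||), and the triangle inequality (6.85·||x-z|| ≤ 6.85·||x-y|| + 6.85·||y-z||). So d is a metric.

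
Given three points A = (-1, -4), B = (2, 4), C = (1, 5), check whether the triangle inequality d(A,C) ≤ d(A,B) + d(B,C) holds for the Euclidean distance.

d(A,B) = √(3² + 8²) = √73 ≈ 8.544, d(B,C) = √(1² + 1²) = √2 ≈ 1.4142, d(A,C) = √(2² + 9²) = √85 ≈ 9.2195.
d(A,C) ≈ 9.2195 ≤ 8.544 + 1.4142 = 9.9582. Triangle inequality is satisfied.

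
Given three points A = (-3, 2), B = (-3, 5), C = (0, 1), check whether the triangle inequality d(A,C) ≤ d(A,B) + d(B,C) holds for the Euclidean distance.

d(A,B) = √(0² + 3²) = √9 = 3, d(B,C) = √(3² + 4²) = √25 = 5, d(A,C) = √(3² + 1²) = √10 ≈ 3.1623.
d(A,C) ≈ 3.1623 ≤ 3 + 5 = 8. Triangle inequality is satisfied.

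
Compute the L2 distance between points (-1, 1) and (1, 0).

(Σ|x_i - y_i|^2)^(1/2) = (|-1 - 1|^2 + |1 - 0|^2)^(1/2)
= (2^2 + 1^2)^(1/2) = (4 + 1)^(1/2) = (5)^(1/2) ≈ 2.2361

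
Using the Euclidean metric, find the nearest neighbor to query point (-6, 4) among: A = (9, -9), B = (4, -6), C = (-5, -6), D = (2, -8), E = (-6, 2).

Distances: d(A) ≈ 19.8494, d(B) ≈ 14.1421, d(C) ≈ 10.0499, d(D) ≈ 14.4222, d(E) = 2. Nearest: E = (-6, 2) with distance 2.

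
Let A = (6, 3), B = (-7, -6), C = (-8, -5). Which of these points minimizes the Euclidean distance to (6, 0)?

Distances: d(A) = 3, d(B) ≈ 14.3178, d(C) ≈ 14.8661. Nearest: A = (6, 3) with distance 3.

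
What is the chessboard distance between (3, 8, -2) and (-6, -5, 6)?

max(|x_i - y_i|) = max(|3 - (-6)|, |8 - (-5)|, |-2 - 6|) = max(9, 13, 8) = 13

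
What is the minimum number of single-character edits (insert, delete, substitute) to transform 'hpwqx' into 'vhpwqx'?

Let D[i][j] be the edit distance between the first i characters of 'hpwqx' and the first j characters of 'vhpwqx', with D[i][0] = i, D[0][j] = j, and D[i][j] = D[i-1][j-1] if the characters match, else 1 + min(D[i-1][j], D[i][j-1], D[i-1][j-1]). Filling the table (rows: prefixes of 'hpwqx', columns: prefixes of 'vhpwqx'):
     ε  v  h  p  w  q  x
  ε  0  1  2  3  4  5  6
  h  1  1  1  2  3  4  5
  p  2  2  2  1  2  3  4
  w  3  3  3  2  1  2  3
  q  4  4  4  3  2  1  2
  x  5  5  5  4  3  2  1
The bottom-right entry gives D[5][6] = 1, so no sequence of fewer than 1 edit works. Backtracking through the table gives one optimal edit sequence (1 edit):
  hpwqx → vhpwqx (ins v @1)
Edit distance = 1.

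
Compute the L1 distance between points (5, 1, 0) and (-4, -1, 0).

Σ|x_i - y_i| = |5 - (-4)| + |1 - (-1)| + |0 - 0| = 9 + 2 + 0 = 11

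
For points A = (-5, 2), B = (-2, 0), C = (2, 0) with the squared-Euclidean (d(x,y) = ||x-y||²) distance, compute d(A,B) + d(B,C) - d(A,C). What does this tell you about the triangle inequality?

d(A,B) = 3² + 2² = 13, d(B,C) = 4² + 0² = 16, d(A,C) = 7² + 2² = 53.
d(A,B) + d(B,C) - d(A,C) = 13 + 16 - 53 = 29 - 53 = -24. This is < 0, so the triangle inequality FAILS for these points (squared-Euclidean is not a metric).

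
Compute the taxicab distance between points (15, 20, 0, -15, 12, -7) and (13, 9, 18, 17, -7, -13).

Σ|x_i - y_i| = |15 - 13| + |20 - 9| + |0 - 18| + |-15 - 17| + |12 - (-7)| + |-7 - (-13)| = 2 + 11 + 18 + 32 + 19 + 6 = 88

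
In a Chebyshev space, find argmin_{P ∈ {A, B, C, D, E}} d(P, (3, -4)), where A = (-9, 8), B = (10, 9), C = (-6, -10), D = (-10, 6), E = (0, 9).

Distances: d(A) = 12, d(B) = 13, d(C) = 9, d(D) = 13, d(E) = 13. Nearest: C = (-6, -10) with distance 9.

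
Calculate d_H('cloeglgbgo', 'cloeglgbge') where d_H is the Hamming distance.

Differing positions: 10. Hamming distance = 1.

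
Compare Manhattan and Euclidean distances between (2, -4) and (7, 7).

L1 = |2 - 7| + |-4 - 7| = 5 + 11 = 16
L2 = √(5² + 11²) = √146 ≈ 12.083
L1 ≥ L2 always (equality iff movement is along one axis); L1 > L2 here.
Ratio L1/L2 = 16/√146 ≈ 1.3242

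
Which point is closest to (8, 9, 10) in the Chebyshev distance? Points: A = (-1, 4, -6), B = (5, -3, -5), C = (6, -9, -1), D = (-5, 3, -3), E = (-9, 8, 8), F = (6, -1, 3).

Distances: d(A) = 16, d(B) = 15, d(C) = 18, d(D) = 13, d(E) = 17, d(F) = 10. Nearest: F = (6, -1, 3) with distance 10.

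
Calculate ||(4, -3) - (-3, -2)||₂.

√(Σ(x_i - y_i)²) = √((4 - (-3))² + (-3 - (-2))²)
= √(7² + (-1)²) = √(49 + 1) = √50 ≈ 7.0711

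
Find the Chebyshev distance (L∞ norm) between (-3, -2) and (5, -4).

max(|x_i - y_i|) = max(|-3 - 5|, |-2 - (-4)|) = max(8, 2) = 8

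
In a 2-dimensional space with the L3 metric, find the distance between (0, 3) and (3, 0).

(Σ|x_i - y_i|^3)^(1/3) = (|0 - 3|^3 + |3 - 0|^3)^(1/3)
= (3^3 + 3^3)^(1/3) = (27 + 27)^(1/3) = (54)^(1/3) ≈ 3.7798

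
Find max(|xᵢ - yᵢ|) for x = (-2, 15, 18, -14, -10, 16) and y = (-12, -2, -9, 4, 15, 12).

max(|x_i - y_i|) = max(|-2 - (-12)|, |15 - (-2)|, |18 - (-9)|, |-14 - 4|, |-10 - 15|, |16 - 12|) = max(10, 17, 27, 18, 25, 4) = 27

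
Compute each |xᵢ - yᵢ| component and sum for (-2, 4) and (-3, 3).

Σ|x_i - y_i| = |-2 - (-3)| + |4 - 3| = 1 + 1 = 2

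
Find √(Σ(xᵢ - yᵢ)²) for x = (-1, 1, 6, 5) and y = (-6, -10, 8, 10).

√(Σ(x_i - y_i)²) = √((-1 - (-6))² + (1 - (-10))² + (6 - 8)² + (5 - 10)²)
= √(5² + 11² + (-2)² + (-5)²) = √(25 + 121 + 4 + 25) = √175 ≈ 13.2288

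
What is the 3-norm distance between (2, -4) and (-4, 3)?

(Σ|x_i - y_i|^3)^(1/3) = (|2 - (-4)|^3 + |-4 - 3|^3)^(1/3)
= (6^3 + 7^3)^(1/3) = (216 + 343)^(1/3) = (559)^(1/3) ≈ 8.2377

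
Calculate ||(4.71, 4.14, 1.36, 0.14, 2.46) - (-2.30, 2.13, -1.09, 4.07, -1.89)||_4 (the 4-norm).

(Σ|x_i - y_i|^4)^(1/4) = (|4.71 - (-2.3)|^4 + |4.14 - 2.13|^4 + |1.36 - (-1.09)|^4 + |0.14 - 4.07|^4 + |2.46 - (-1.89)|^4)^(1/4)
= (7.01^4 + 2.01^4 + 2.45^4 + 3.93^4 + 4.35^4)^(1/4) ≈ (2414.7494 + 16.3224 + 36.03 + 238.5449 + 358.061)^(1/4) = (3063.7077)^(1/4) ≈ 7.4398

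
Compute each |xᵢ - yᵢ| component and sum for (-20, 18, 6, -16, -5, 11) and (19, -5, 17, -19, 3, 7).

Σ|x_i - y_i| = |-20 - 19| + |18 - (-5)| + |6 - 17| + |-16 - (-19)| + |-5 - 3| + |11 - 7| = 39 + 23 + 11 + 3 + 8 + 4 = 88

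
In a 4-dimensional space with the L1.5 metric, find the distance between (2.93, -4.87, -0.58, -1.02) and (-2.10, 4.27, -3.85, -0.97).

(Σ|x_i - y_i|^1.5)^(1/1.5) = (|2.93 - (-2.1)|^1.5 + |-4.87 - 4.27|^1.5 + |-0.58 - (-3.85)|^1.5 + |-1.02 - (-0.97)|^1.5)^(1/1.5)
= (5.03^1.5 + 9.14^1.5 + 3.27^1.5 + 0.05^1.5)^(1/1.5) ≈ (11.2811 + 27.6324 + 5.9132 + 0.0112)^(1/1.5) = (44.8379)^(1/1.5) ≈ 12.6211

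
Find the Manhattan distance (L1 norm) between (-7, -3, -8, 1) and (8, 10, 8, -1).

Σ|x_i - y_i| = |-7 - 8| + |-3 - 10| + |-8 - 8| + |1 - (-1)| = 15 + 13 + 16 + 2 = 46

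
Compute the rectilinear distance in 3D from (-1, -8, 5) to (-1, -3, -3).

Σ|x_i - y_i| = |-1 - (-1)| + |-8 - (-3)| + |5 - (-3)| = 0 + 5 + 8 = 13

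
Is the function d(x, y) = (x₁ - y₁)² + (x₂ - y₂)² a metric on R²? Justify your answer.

No. The squared Euclidean distance fails the triangle inequality. Counterexample: x = (0, 0), y = (3, 3), z = (6, 6). d(x,z) = 6² + 6² = 72, but d(x,y) + d(y,z) = (3² + 3²) + (3² + 3²) = 18 + 18 = 36. Since 72 > 36, the triangle inequality is violated. (Note: √d, the ordinary Euclidean distance, IS a metric.)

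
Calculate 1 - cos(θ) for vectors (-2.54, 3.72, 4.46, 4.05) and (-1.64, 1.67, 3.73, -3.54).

With u = (-2.54, 3.72, 4.46, 4.05), v = (-1.64, 1.67, 3.73, -3.54):
u·v = (-2.54)·(-1.64) + 3.72·1.67 + 4.46·3.73 + 4.05·(-3.54) = 4.1656 + 6.2124 + 16.6358 + (-14.337) = 12.6768.
|u| = √((-2.54)² + 3.72² + 4.46² + 4.05²) = √(6.4516 + 13.8384 + 19.8916 + 16.4025) = √56.5841, |v| = √((-1.64)² + 1.67² + 3.73² + (-3.54)²) = √(2.6896 + 2.7889 + 13.9129 + 12.5316) = √31.923.
cos θ = (u·v)/(|u||v|) = 12.6768/(√56.5841·√31.923) ≈ 0.2983
Cosine distance = 1 - cos θ ≈ 1 - 0.2983 = 0.7017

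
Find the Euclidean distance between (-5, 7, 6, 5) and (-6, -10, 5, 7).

√(Σ(x_i - y_i)²) = √((-5 - (-6))² + (7 - (-10))² + (6 - 5)² + (5 - 7)²)
= √(1² + 17² + 1² + (-2)²) = √(1 + 289 + 1 + 4) = √295 ≈ 17.1756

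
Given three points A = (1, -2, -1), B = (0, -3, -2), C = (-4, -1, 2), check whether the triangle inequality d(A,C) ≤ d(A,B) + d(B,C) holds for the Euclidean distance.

d(A,B) = √(1² + 1² + 1²) = √3 ≈ 1.7321, d(B,C) = √(4² + 2² + 4²) = √36 = 6, d(A,C) = √(5² + 1² + 3²) = √35 ≈ 5.9161.
d(A,C) ≈ 5.9161 ≤ 1.7321 + 6 = 7.7321. Triangle inequality is satisfied.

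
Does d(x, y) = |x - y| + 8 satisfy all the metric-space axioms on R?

No. d fails identity of indiscernibles (specifically d(x,x) = 0): d(6, 6) = |6 - 6| + 8 = 0 + 8 = 8 ≠ 0.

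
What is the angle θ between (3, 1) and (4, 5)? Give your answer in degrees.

With u = (3, 1), v = (4, 5):
u·v = 3·4 + 1·5 = 12 + 5 = 17.
|u| = √(3² + 1²) = √10, |v| = √(4² + 5²) = √41, so |u||v| = √(10·41) = √410.
cos θ = (u·v)/(|u||v|) = 17/√410 ≈ 0.83957
θ = arccos(0.83957) ≈ 32.91°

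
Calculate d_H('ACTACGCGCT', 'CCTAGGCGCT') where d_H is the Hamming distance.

Differing positions: 1, 5. Hamming distance = 2.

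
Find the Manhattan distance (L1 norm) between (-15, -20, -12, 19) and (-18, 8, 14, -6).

Σ|x_i - y_i| = |-15 - (-18)| + |-20 - 8| + |-12 - 14| + |19 - (-6)| = 3 + 28 + 26 + 25 = 82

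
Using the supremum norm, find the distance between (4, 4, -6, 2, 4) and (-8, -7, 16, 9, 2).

max(|x_i - y_i|) = max(|4 - (-8)|, |4 - (-7)|, |-6 - 16|, |2 - 9|, |4 - 2|) = max(12, 11, 22, 7, 2) = 22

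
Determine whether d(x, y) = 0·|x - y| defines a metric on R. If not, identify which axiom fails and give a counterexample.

No. With c = 0, d(x,y) = 0 for all x, y. This fails identity of indiscernibles: d(9, 15) = 0 but 9 ≠ 15.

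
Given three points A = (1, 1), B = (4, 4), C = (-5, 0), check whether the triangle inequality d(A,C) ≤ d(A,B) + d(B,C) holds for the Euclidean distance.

d(A,B) = √(3² + 3²) = √18 ≈ 4.2426, d(B,C) = √(9² + 4²) = √97 ≈ 9.8489, d(A,C) = √(6² + 1²) = √37 ≈ 6.0828.
d(A,C) ≈ 6.0828 ≤ 4.2426 + 9.8489 = 14.0915. Triangle inequality is satisfied.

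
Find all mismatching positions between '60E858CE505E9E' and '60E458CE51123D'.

Differing positions: 4, 10, 11, 12, 13, 14. Hamming distance = 6.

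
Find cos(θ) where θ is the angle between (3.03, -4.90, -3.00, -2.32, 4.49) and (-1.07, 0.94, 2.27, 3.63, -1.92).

With u = (3.03, -4.90, -3.00, -2.32, 4.49), v = (-1.07, 0.94, 2.27, 3.63, -1.92):
u·v = 3.03·(-1.07) + (-4.9)·0.94 + (-3)·2.27 + (-2.32)·3.63 + 4.49·(-1.92) = (-3.2421) + (-4.606) + (-6.81) + (-8.4216) + (-8.6208) = -31.7005.
|u| = √(3.03² + (-4.9)² + (-3)² + (-2.32)² + 4.49²) = √(9.1809 + 24.01 + 9 + 5.3824 + 20.1601) = √67.7334, |v| = √((-1.07)² + 0.94² + 2.27² + 3.63² + (-1.92)²) = √(1.1449 + 0.8836 + 5.1529 + 13.1769 + 3.6864) = √24.0447.
cos θ = (u·v)/(|u||v|) = -31.7005/(√67.7334·√24.0447) ≈ -0.7855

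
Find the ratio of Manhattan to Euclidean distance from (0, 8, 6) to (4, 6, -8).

L1 = |0 - 4| + |8 - 6| + |6 - (-8)| = 4 + 2 + 14 = 20
L2 = √(4² + 2² + 14²) = √216 ≈ 14.6969
L1 ≥ L2 always (equality iff movement is along one axis); L1 > L2 here.
Ratio L1/L2 = 20/√216 ≈ 1.3608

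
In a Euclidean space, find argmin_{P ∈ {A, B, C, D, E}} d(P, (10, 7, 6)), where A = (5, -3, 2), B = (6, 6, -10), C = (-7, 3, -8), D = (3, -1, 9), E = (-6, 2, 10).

Distances: d(A) ≈ 11.8743, d(B) ≈ 16.5227, d(C) ≈ 22.383, d(D) ≈ 11.0454, d(E) ≈ 17.2337. Nearest: D = (3, -1, 9) with distance 11.0454.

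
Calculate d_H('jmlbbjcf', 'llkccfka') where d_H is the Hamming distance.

Differing positions: 1, 2, 3, 4, 5, 6, 7, 8. Hamming distance = 8.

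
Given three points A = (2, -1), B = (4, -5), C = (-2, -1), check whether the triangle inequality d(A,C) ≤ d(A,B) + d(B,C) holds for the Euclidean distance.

d(A,B) = √(2² + 4²) = √20 ≈ 4.4721, d(B,C) = √(6² + 4²) = √52 ≈ 7.2111, d(A,C) = √(4² + 0²) = √16 = 4.
d(A,C) = 4 ≤ 4.4721 + 7.2111 = 11.6832. Triangle inequality is satisfied.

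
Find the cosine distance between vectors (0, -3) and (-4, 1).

With u = (0, -3), v = (-4, 1):
u·v = 0·(-4) + (-3)·1 = 0 + (-3) = -3.
|u| = √(0² + (-3)²) = √9, |v| = √((-4)² + 1²) = √17, so |u||v| = √(9·17) = √153.
cos θ = (u·v)/(|u||v|) = -3/√153 ≈ -0.2425
Cosine distance = 1 - cos θ ≈ 1 - (-0.2425) = 1.2425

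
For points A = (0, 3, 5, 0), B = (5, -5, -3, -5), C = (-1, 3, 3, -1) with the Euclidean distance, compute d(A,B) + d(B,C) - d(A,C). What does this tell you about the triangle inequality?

d(A,B) = √(5² + 8² + 8² + 5²) = √178 ≈ 13.3417, d(B,C) = √(6² + 8² + 6² + 4²) = √152 ≈ 12.3288, d(A,C) = √(1² + 0² + 2² + 1²) = √6 ≈ 2.4495.
d(A,B) + d(B,C) - d(A,C) = 13.3417 + 12.3288 - 2.4495 = 25.6705 - 2.4495 = 23.221 (to 4 decimal places). This is ≥ 0, so the triangle inequality holds for these points.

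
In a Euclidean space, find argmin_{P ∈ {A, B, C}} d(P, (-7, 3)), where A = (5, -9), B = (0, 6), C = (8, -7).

Distances: d(A) ≈ 16.9706, d(B) ≈ 7.6158, d(C) ≈ 18.0278. Nearest: B = (0, 6) with distance 7.6158.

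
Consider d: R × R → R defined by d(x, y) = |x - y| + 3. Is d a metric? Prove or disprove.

No. d fails identity of indiscernibles (specifically d(x,x) = 0): d(-6, -6) = |-6 - (-6)| + 3 = 0 + 3 = 3 ≠ 0.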